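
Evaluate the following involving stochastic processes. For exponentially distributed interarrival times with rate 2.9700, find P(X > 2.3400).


P(X > t) = exp(-lambda * t)
= exp(-2.9700 * 2.3400)
= exp(-6.9498) = 9.5883e-04

9.5883e-04


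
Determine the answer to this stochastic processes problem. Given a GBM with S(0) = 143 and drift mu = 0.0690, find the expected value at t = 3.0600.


E[S(t)] = S(0) * exp(mu * t)
= 143 * exp(0.0690 * 3.0600)
= 143 * 1.2351
= 176.6172

176.6172


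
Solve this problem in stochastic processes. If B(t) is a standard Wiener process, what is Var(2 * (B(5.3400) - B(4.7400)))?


Var(alpha*(B(t)-B(s))) = alpha^2 * (t-s)
= 2^2 * (5.3400 - 4.7400)
= 4 * 0.6000
= 2.4000

2.4000


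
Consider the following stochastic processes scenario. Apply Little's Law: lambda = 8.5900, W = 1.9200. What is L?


Little's Law: L = lambda * W
= 8.5900 * 1.9200
= 16.4928

16.4928


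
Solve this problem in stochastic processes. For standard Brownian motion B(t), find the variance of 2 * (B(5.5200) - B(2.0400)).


Var(alpha*(B(t)-B(s))) = alpha^2 * (t-s)
= 2^2 * (5.5200 - 2.0400)
= 4 * 3.4800
= 13.9200

13.9200


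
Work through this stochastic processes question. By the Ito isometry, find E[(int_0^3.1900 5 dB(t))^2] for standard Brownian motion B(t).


By Ito isometry: E[(int f dB)^2] = int f^2 dt
= 5^2 * 3.1900
= 25 * 3.1900 = 79.7500

79.7500


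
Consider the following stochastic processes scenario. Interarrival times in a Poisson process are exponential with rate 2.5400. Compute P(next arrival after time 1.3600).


P(X > t) = exp(-lambda * t)
= exp(-2.5400 * 1.3600)
= exp(-3.4544) = 0.0316

0.0316


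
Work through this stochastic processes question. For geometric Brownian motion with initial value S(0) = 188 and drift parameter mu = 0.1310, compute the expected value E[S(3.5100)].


E[S(t)] = S(0) * exp(mu * t)
= 188 * exp(0.1310 * 3.5100)
= 188 * 1.5838
= 297.7493

297.7493


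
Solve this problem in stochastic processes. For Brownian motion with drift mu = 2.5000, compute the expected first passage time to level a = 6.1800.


Expected first passage time = a/mu
= 6.1800/2.5000
= 2.4720

2.4720


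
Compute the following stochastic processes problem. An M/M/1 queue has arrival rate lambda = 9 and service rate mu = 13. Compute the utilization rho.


rho = lambda/mu
= 9/13
= 0.6923

0.6923


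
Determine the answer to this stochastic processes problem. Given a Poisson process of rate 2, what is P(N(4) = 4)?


P(N(t)=k) = (lambda*t)^k * exp(-lambda*t) / k!
lambda*t = 8
= 8^4 * exp(-8) / 4!
= 4096 * 3.3546e-04 / 24
= 0.0573

0.0573


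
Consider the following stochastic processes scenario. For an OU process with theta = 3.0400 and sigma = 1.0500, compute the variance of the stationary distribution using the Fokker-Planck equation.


Stationary variance = sigma^2 / (2*theta)
= 1.0500^2 / (2*3.0400)
= 1.1025 / 6.0800
= 0.1813

0.1813


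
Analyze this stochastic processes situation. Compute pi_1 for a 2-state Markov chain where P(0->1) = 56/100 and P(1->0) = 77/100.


Stationary distribution: pi_0 = p10/(p01+p10), pi_1 = p01/(p01+p10)
p01 = 0.5600, p10 = 0.7700
pi_1 = 0.4211

0.4211


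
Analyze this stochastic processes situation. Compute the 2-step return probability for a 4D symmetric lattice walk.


P(return in 2 steps) = P(reverse first step) = 1/(2d)
= 1/8
= 0.1250

0.1250


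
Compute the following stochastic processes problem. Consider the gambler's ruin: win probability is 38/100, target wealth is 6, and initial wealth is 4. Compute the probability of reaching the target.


Gambler's ruin formula:
r = q/p = 0.6200/0.3800 = 1.6316
P(win) = (1 - r^i)/(1 - r^N)
= (1 - 1.6316^4)/(1 - 1.6316^6)
= 0.3407

0.3407


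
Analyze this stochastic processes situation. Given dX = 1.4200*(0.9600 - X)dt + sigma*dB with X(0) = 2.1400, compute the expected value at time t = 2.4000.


E[X(t)] = mu + (X(0) - mu)*exp(-theta*t)
= 0.9600 + (2.1400 - 0.9600)*exp(-1.4200*2.4000)
= 0.9600 + 1.1800 * 0.0331
= 0.9991

0.9991


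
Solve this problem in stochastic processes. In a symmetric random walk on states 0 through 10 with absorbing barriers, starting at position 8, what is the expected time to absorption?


For symmetric RW on 0,...,N with absorbing barriers, E(i) = i*(N-i)
E(8) = 8 * 2 = 16

16


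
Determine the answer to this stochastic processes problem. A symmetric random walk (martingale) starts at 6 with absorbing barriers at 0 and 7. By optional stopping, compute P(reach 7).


By optional stopping theorem: E(M at tau) = M(0) = 6
P(hit 7)*7 + P(hit 0)*0 = 6
P(hit 7) = (6 - 0)/(7 - 0) = 6/7 = 0.8571

0.8571


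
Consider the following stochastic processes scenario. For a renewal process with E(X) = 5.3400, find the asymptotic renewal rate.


Long-run renewal rate = 1/E(X)
= 1/5.3400
= 0.1873

0.1873


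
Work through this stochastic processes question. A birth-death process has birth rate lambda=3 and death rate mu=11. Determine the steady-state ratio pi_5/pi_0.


For birth-death process, pi_n/pi_0 = (lambda/mu)^n
= (3/11)^5
= 0.0015

0.0015


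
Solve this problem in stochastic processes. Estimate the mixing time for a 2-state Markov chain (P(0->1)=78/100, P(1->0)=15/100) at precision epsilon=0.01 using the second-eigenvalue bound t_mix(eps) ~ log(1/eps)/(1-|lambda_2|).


lambda_2 = |1 - p01 - p10| = |1 - 0.7800 - 0.1500| = 0.0700
t_mix ~ log(1/eps)/(1 - |lambda_2|)
= log(100)/(1 - 0.0700) = 4.6052/0.9300
= 4.9518

4.9518


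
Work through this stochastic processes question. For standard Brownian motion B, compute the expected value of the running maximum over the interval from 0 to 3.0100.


E(max B(s)) = sqrt(2t/pi)
= sqrt(2*3.0100/pi)
= sqrt(1.9162)
= 1.3843

1.3843


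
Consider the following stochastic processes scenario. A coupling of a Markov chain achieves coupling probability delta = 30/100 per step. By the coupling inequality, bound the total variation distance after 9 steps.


TV distance bound <= (1-delta)^n
= (1 - 0.3000)^9
= 0.7000^9
= 0.0404

0.0404


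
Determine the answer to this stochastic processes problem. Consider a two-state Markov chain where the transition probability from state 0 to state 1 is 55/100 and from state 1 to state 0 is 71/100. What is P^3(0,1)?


Computing P^3 by matrix multiplication.
P = [[0.4500, 0.5500], [0.7100, 0.2900]]
After raising P to the power 3:
P^3(0,1) = 0.4442

0.4442


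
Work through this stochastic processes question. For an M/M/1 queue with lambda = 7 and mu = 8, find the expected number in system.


rho = 7/8 = 0.8750
L = rho/(1-rho)
= 0.8750/0.1250
= 7.0000

7.0000


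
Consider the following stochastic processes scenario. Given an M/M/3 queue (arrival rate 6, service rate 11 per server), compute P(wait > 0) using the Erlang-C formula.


a = lambda/mu = 0.5455
rho = a/c = 0.1818
Erlang-C formula applied:
C(c,a) = 0.0191

0.0191


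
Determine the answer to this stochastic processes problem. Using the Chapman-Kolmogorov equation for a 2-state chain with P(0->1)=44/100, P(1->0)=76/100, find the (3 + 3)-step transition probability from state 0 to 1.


P^6 = P^3 * P^3
Computing via matrix multiplication of the transition matrix.
Entry (0,1) of P^6 = 0.3666

0.3666


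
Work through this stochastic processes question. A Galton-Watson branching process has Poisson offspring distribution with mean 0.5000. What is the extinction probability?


Since mu = 0.5000 <= 1, extinction probability = 1.

1.0000


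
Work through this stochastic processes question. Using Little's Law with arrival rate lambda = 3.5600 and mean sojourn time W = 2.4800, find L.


Little's Law: L = lambda * W
= 3.5600 * 2.4800
= 8.8288

8.8288


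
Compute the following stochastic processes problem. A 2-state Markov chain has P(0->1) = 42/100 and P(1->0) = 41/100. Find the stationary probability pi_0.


Stationary distribution: pi_0 = p10/(p01+p10), pi_1 = p01/(p01+p10)
p01 = 0.4200, p10 = 0.4100
pi_0 = 0.4940

0.4940


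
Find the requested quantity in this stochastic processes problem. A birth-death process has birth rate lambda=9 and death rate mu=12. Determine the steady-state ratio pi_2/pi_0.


For birth-death process, pi_n/pi_0 = (lambda/mu)^n
= (9/12)^2
= 0.5625

0.5625


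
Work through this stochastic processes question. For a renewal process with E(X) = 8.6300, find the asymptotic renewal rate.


Long-run renewal rate = 1/E(X)
= 1/8.6300
= 0.1159

0.1159


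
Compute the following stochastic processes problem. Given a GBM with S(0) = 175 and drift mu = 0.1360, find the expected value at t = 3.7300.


E[S(t)] = S(0) * exp(mu * t)
= 175 * exp(0.1360 * 3.7300)
= 175 * 1.6608
= 290.6344

290.6344


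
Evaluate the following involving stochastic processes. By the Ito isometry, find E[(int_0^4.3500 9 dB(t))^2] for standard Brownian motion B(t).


By Ito isometry: E[(int f dB)^2] = int f^2 dt
= 9^2 * 4.3500
= 81 * 4.3500 = 352.3500

352.3500


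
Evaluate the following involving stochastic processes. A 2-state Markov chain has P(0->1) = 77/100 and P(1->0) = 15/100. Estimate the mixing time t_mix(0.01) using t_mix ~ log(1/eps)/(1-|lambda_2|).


lambda_2 = |1 - p01 - p10| = |1 - 0.7700 - 0.1500| = 0.0800
t_mix ~ log(1/eps)/(1 - |lambda_2|)
= log(100)/(1 - 0.0800) = 4.6052/0.9200
= 5.0056

5.0056


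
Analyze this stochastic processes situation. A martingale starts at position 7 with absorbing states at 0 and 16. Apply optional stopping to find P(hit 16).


By optional stopping theorem: E(M at tau) = M(0) = 7
P(hit 16)*16 + P(hit 0)*0 = 7
P(hit 16) = (7 - 0)/(16 - 0) = 7/16 = 0.4375

0.4375


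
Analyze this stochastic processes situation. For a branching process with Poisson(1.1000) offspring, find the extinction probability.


Since mu = 1.1000 > 1, extinction prob q < 1.
Solve s = exp(mu*(s-1)) iteratively.
q = 0.8239

0.8239


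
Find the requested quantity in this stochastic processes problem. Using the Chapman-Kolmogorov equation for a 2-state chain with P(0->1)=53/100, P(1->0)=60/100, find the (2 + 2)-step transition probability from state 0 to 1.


P^4 = P^2 * P^2
Computing via matrix multiplication of the transition matrix.
Entry (0,1) of P^4 = 0.4689

0.4689


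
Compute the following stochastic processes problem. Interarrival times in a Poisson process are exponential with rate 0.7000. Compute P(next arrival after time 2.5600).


P(X > t) = exp(-lambda * t)
= exp(-0.7000 * 2.5600)
= exp(-1.7920) = 0.1666

0.1666


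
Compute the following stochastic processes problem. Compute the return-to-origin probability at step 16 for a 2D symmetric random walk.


P = C(16,8)^2 / 4^16
= 12870^2 / 4294967296
= 165636900 / 4294967296
= 0.0386

0.0386


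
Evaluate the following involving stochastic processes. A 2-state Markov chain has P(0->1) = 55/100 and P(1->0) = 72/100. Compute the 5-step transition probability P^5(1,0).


Computing P^5 by matrix multiplication.
P = [[0.4500, 0.5500], [0.7200, 0.2800]]
After raising P to the power 5:
P^5(1,0) = 0.5677

0.5677


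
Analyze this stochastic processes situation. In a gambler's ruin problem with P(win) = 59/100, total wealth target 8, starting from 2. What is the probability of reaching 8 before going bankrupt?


Gambler's ruin formula:
r = q/p = 0.4100/0.5900 = 0.6949
P(win) = (1 - r^i)/(1 - r^N)
= (1 - 0.6949^2)/(1 - 0.6949^8)
= 0.5468

0.5468


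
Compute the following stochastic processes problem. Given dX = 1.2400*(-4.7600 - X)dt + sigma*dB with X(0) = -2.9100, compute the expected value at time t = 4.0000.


E[X(t)] = mu + (X(0) - mu)*exp(-theta*t)
= -4.7600 + (-2.9100 - -4.7600)*exp(-1.2400*4.0000)
= -4.7600 + 1.8500 * 0.0070
= -4.7470

-4.7470


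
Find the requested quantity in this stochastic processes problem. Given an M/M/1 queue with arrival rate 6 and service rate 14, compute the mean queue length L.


rho = 6/14 = 0.4286
L = rho/(1-rho)
= 0.4286/0.5714
= 0.7500

0.7500


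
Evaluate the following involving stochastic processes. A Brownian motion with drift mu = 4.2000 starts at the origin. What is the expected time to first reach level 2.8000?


Expected first passage time = a/mu
= 2.8000/4.2000
= 0.6667

0.6667


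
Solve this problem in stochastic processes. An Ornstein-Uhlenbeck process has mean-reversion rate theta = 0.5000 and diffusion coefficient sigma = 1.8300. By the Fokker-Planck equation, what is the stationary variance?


Stationary variance = sigma^2 / (2*theta)
= 1.8300^2 / (2*0.5000)
= 3.3489 / 1.0000
= 3.3489

3.3489


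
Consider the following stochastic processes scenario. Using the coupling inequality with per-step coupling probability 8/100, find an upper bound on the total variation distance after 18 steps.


TV distance bound <= (1-delta)^n
= (1 - 0.0800)^18
= 0.9200^18
= 0.2229

0.2229


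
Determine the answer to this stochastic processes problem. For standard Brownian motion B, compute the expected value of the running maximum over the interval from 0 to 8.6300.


E(max B(s)) = sqrt(2t/pi)
= sqrt(2*8.6300/pi)
= sqrt(5.4940)
= 2.3439

2.3439


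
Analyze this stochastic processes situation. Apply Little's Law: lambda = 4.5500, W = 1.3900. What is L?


Little's Law: L = lambda * W
= 4.5500 * 1.3900
= 6.3245

6.3245


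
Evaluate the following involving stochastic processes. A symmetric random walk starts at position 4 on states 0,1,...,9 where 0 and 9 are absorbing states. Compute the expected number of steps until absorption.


For symmetric RW on 0,...,N with absorbing barriers, E(i) = i*(N-i)
E(4) = 4 * 5 = 20

20


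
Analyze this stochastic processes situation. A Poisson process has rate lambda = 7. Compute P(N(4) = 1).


P(N(t)=k) = (lambda*t)^k * exp(-lambda*t) / k!
lambda*t = 28
= 28^1 * exp(-28) / 1!
= 28 * 6.9144e-13 / 1
= 1.9360e-11

1.9360e-11


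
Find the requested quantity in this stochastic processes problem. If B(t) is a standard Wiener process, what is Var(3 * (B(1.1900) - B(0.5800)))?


Var(alpha*(B(t)-B(s))) = alpha^2 * (t-s)
= 3^2 * (1.1900 - 0.5800)
= 9 * 0.6100
= 5.4900

5.4900


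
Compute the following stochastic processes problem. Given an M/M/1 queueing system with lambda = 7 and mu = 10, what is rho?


rho = lambda/mu
= 7/10
= 0.7000

0.7000


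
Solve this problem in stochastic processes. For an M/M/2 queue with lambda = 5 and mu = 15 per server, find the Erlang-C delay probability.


a = lambda/mu = 0.3333
rho = a/c = 0.1667
Erlang-C formula applied:
C(c,a) = 0.0476

0.0476


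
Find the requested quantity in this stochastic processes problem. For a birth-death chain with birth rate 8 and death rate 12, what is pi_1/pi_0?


For birth-death process, pi_n/pi_0 = (lambda/mu)^n
= (8/12)^1
= 0.6667

0.6667


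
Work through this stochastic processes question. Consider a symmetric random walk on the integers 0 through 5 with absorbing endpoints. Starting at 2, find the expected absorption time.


For symmetric RW on 0,...,N with absorbing barriers, E(i) = i*(N-i)
E(2) = 2 * 3 = 6

6


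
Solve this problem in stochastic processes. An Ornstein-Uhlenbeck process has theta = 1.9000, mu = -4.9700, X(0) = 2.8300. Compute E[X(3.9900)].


E[X(t)] = mu + (X(0) - mu)*exp(-theta*t)
= -4.9700 + (2.8300 - -4.9700)*exp(-1.9000*3.9900)
= -4.9700 + 7.8000 * 5.1005e-04
= -4.9660

-4.9660


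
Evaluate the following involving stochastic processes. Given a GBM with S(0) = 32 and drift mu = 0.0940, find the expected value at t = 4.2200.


E[S(t)] = S(0) * exp(mu * t)
= 32 * exp(0.0940 * 4.2200)
= 32 * 1.4869
= 47.5802

47.5802


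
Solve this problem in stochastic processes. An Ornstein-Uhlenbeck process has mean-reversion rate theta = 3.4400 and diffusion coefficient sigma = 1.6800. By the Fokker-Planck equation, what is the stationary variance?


Stationary variance = sigma^2 / (2*theta)
= 1.6800^2 / (2*3.4400)
= 2.8224 / 6.8800
= 0.4102

0.4102


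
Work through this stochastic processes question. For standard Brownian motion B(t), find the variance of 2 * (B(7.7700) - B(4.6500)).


Var(alpha*(B(t)-B(s))) = alpha^2 * (t-s)
= 2^2 * (7.7700 - 4.6500)
= 4 * 3.1200
= 12.4800

12.4800


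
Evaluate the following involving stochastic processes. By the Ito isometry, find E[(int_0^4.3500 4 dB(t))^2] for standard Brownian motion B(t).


By Ito isometry: E[(int f dB)^2] = int f^2 dt
= 4^2 * 4.3500
= 16 * 4.3500 = 69.6000

69.6000


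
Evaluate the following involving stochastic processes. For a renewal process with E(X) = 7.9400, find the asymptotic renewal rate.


Long-run renewal rate = 1/E(X)
= 1/7.9400
= 0.1259

0.1259


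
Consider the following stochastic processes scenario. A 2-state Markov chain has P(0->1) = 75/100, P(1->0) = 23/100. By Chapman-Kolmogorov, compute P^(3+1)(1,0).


P^4 = P^3 * P^1
Computing via matrix multiplication of the transition matrix.
Entry (1,0) of P^4 = 0.2347

0.2347


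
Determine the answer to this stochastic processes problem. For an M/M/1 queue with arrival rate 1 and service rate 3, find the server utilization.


rho = lambda/mu
= 1/3
= 0.3333

0.3333


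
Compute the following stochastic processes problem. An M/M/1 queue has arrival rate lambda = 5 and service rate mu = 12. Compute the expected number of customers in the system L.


rho = 5/12 = 0.4167
L = rho/(1-rho)
= 0.4167/0.5833
= 0.7143

0.7143


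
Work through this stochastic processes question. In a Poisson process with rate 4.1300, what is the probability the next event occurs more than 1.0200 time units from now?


P(X > t) = exp(-lambda * t)
= exp(-4.1300 * 1.0200)
= exp(-4.2126) = 0.0148

0.0148


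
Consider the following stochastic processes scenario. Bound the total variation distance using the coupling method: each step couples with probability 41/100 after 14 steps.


TV distance bound <= (1-delta)^n
= (1 - 0.4100)^14
= 0.5900^14
= 6.1934e-04

6.1934e-04


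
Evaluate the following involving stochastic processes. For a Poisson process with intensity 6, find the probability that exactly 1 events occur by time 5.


P(N(t)=k) = (lambda*t)^k * exp(-lambda*t) / k!
lambda*t = 30
= 30^1 * exp(-30) / 1!
= 30 * 9.3576e-14 / 1
= 2.8073e-12

2.8073e-12


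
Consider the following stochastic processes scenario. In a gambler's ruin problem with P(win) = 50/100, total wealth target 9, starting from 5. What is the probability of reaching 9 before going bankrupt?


p = 1/2: P(win) = i/N = 5/9
= 0.5556

0.5556


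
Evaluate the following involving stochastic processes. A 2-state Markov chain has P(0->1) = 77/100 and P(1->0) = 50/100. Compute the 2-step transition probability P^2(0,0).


Computing P^2 by matrix multiplication.
P = [[0.2300, 0.7700], [0.5000, 0.5000]]
After raising P to the power 2:
P^2(0,0) = 0.4379

0.4379


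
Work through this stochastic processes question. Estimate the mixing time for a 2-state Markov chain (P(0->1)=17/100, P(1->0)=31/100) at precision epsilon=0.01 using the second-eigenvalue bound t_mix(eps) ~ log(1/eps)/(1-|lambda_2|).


lambda_2 = |1 - p01 - p10| = |1 - 0.1700 - 0.3100| = 0.5200
t_mix ~ log(1/eps)/(1 - |lambda_2|)
= log(100)/(1 - 0.5200) = 4.6052/0.4800
= 9.5941

9.5941


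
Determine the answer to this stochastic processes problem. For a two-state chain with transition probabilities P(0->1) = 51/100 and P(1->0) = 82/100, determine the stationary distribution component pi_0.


Stationary distribution: pi_0 = p10/(p01+p10), pi_1 = p01/(p01+p10)
p01 = 0.5100, p10 = 0.8200
pi_0 = 0.6165

0.6165


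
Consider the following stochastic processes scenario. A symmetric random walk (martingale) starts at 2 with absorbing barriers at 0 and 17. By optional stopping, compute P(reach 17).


By optional stopping theorem: E(M at tau) = M(0) = 2
P(hit 17)*17 + P(hit 0)*0 = 2
P(hit 17) = (2 - 0)/(17 - 0) = 2/17 = 0.1176

0.1176


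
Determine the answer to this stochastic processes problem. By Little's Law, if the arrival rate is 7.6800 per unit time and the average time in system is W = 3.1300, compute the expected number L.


Little's Law: L = lambda * W
= 7.6800 * 3.1300
= 24.0384

24.0384


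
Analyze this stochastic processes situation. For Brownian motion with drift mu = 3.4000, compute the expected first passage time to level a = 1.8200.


Expected first passage time = a/mu
= 1.8200/3.4000
= 0.5353

0.5353


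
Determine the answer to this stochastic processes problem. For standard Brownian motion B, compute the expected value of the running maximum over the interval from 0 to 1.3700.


E(max B(s)) = sqrt(2t/pi)
= sqrt(2*1.3700/pi)
= sqrt(0.8722)
= 0.9339

0.9339


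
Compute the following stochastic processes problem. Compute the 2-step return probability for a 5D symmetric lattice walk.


P(return in 2 steps) = P(reverse first step) = 1/(2d)
= 1/10
= 0.1000

0.1000


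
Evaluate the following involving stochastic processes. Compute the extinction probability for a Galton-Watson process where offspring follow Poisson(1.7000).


Since mu = 1.7000 > 1, extinction prob q < 1.
Solve s = exp(mu*(s-1)) iteratively.
q = 0.3088

0.3088


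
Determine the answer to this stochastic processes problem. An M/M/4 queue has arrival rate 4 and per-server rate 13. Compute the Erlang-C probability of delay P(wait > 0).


a = lambda/mu = 0.3077
rho = a/c = 0.0769
Erlang-C formula applied:
C(c,a) = 2.9743e-04

2.9743e-04


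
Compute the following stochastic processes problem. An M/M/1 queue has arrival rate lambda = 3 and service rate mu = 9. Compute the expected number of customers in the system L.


rho = 3/9 = 0.3333
L = rho/(1-rho)
= 0.3333/0.6667
= 0.5000

0.5000


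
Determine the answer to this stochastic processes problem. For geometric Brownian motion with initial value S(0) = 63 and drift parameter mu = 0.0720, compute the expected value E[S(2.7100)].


E[S(t)] = S(0) * exp(mu * t)
= 63 * exp(0.0720 * 2.7100)
= 63 * 1.2155
= 76.5738

76.5738


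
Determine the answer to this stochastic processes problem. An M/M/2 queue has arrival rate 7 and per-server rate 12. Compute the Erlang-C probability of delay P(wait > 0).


a = lambda/mu = 0.5833
rho = a/c = 0.2917
Erlang-C formula applied:
C(c,a) = 0.1317

0.1317


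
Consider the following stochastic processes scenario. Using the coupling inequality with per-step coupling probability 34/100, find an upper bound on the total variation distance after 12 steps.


TV distance bound <= (1-delta)^n
= (1 - 0.3400)^12
= 0.6600^12
= 0.0068

0.0068


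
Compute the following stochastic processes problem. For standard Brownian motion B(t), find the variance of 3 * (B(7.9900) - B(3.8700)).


Var(alpha*(B(t)-B(s))) = alpha^2 * (t-s)
= 3^2 * (7.9900 - 3.8700)
= 9 * 4.1200
= 37.0800

37.0800


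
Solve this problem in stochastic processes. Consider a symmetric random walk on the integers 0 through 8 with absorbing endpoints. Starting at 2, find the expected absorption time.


For symmetric RW on 0,...,N with absorbing barriers, E(i) = i*(N-i)
E(2) = 2 * 6 = 12

12


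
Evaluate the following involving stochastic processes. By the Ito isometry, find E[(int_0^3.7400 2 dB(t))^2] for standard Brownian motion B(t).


By Ito isometry: E[(int f dB)^2] = int f^2 dt
= 2^2 * 3.7400
= 4 * 3.7400 = 14.9600

14.9600


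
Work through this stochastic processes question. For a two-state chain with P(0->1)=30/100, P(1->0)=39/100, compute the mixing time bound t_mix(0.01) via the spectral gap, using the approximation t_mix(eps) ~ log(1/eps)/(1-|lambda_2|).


lambda_2 = |1 - p01 - p10| = |1 - 0.3000 - 0.3900| = 0.3100
t_mix ~ log(1/eps)/(1 - |lambda_2|)
= log(100)/(1 - 0.3100) = 4.6052/0.6900
= 6.6742

6.6742


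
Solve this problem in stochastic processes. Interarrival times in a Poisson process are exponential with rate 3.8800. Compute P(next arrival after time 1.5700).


P(X > t) = exp(-lambda * t)
= exp(-3.8800 * 1.5700)
= exp(-6.0916) = 0.0023

0.0023


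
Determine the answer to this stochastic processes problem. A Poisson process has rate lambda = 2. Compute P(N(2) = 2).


P(N(t)=k) = (lambda*t)^k * exp(-lambda*t) / k!
lambda*t = 4
= 4^2 * exp(-4) / 2!
= 16 * 0.0183 / 2
= 0.1465

0.1465


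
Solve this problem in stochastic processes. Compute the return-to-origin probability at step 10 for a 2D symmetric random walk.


P = C(10,5)^2 / 4^10
= 252^2 / 1048576
= 63504 / 1048576
= 0.0606

0.0606


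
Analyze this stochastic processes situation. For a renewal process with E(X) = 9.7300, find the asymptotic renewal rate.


Long-run renewal rate = 1/E(X)
= 1/9.7300
= 0.1028

0.1028


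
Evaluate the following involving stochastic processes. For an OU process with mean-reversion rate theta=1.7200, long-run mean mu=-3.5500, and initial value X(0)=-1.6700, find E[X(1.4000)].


E[X(t)] = mu + (X(0) - mu)*exp(-theta*t)
= -3.5500 + (-1.6700 - -3.5500)*exp(-1.7200*1.4000)
= -3.5500 + 1.8800 * 0.0900
= -3.3808

-3.3808


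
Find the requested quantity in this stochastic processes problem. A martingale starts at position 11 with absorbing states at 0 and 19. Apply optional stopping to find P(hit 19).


By optional stopping theorem: E(M at tau) = M(0) = 11
P(hit 19)*19 + P(hit 0)*0 = 11
P(hit 19) = (11 - 0)/(19 - 0) = 11/19 = 0.5789

0.5789


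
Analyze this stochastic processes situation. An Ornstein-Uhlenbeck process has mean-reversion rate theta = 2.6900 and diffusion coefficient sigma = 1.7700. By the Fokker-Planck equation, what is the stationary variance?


Stationary variance = sigma^2 / (2*theta)
= 1.7700^2 / (2*2.6900)
= 3.1329 / 5.3800
= 0.5823

0.5823


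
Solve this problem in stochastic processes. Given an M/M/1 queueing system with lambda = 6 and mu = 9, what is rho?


rho = lambda/mu
= 6/9
= 0.6667

0.6667


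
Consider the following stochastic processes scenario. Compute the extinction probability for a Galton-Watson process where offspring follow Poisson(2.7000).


Since mu = 2.7000 > 1, extinction prob q < 1.
Solve s = exp(mu*(s-1)) iteratively.
q = 0.0844

0.0844


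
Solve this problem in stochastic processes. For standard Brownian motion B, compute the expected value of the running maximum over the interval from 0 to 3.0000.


E(max B(s)) = sqrt(2t/pi)
= sqrt(2*3.0000/pi)
= sqrt(1.9099)
= 1.3820

1.3820


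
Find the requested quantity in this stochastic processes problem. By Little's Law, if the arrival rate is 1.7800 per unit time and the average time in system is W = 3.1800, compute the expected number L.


Little's Law: L = lambda * W
= 1.7800 * 3.1800
= 5.6604

5.6604


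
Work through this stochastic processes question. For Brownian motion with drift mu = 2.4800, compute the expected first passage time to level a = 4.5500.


Expected first passage time = a/mu
= 4.5500/2.4800
= 1.8347

1.8347


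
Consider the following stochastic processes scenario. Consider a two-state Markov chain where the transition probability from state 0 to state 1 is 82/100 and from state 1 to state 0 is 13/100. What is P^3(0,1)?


Computing P^3 by matrix multiplication.
P = [[0.1800, 0.8200], [0.1300, 0.8700]]
After raising P to the power 3:
P^3(0,1) = 0.8630

0.8630


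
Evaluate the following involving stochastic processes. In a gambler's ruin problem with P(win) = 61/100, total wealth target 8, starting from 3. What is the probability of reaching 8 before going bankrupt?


Gambler's ruin formula:
r = q/p = 0.3900/0.6100 = 0.6393
P(win) = (1 - r^i)/(1 - r^N)
= (1 - 0.6393^3)/(1 - 0.6393^8)
= 0.7599

0.7599


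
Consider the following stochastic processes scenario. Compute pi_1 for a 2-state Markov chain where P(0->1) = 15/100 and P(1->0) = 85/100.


Stationary distribution: pi_0 = p10/(p01+p10), pi_1 = p01/(p01+p10)
p01 = 0.1500, p10 = 0.8500
pi_1 = 0.1500

0.1500


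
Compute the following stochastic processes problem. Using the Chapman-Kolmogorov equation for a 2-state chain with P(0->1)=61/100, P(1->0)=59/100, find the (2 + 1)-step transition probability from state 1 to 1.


P^3 = P^2 * P^1
Computing via matrix multiplication of the transition matrix.
Entry (1,1) of P^3 = 0.5044

0.5044


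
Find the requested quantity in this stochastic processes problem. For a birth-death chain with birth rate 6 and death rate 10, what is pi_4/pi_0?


For birth-death process, pi_n/pi_0 = (lambda/mu)^n
= (6/10)^4
= 0.1296

0.1296


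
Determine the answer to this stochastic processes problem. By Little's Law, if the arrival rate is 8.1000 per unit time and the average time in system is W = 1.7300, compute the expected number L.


Little's Law: L = lambda * W
= 8.1000 * 1.7300
= 14.0130

14.0130


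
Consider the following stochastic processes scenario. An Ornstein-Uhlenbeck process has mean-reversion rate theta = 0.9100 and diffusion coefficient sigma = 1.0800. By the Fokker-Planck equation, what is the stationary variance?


Stationary variance = sigma^2 / (2*theta)
= 1.0800^2 / (2*0.9100)
= 1.1664 / 1.8200
= 0.6409

0.6409


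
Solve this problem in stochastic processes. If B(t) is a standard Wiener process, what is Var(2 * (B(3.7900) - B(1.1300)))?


Var(alpha*(B(t)-B(s))) = alpha^2 * (t-s)
= 2^2 * (3.7900 - 1.1300)
= 4 * 2.6600
= 10.6400

10.6400


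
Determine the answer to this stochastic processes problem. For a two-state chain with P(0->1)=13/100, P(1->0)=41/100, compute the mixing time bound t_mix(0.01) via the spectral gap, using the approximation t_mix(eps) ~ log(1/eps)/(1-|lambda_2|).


lambda_2 = |1 - p01 - p10| = |1 - 0.1300 - 0.4100| = 0.4600
t_mix ~ log(1/eps)/(1 - |lambda_2|)
= log(100)/(1 - 0.4600) = 4.6052/0.5400
= 8.5281

8.5281


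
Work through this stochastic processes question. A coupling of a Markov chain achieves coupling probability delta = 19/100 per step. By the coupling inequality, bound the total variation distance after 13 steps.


TV distance bound <= (1-delta)^n
= (1 - 0.1900)^13
= 0.8100^13
= 0.0646

0.0646


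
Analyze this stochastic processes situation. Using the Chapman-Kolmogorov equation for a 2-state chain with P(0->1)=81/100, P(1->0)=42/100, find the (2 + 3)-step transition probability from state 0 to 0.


P^5 = P^2 * P^3
Computing via matrix multiplication of the transition matrix.
Entry (0,0) of P^5 = 0.3410

0.3410


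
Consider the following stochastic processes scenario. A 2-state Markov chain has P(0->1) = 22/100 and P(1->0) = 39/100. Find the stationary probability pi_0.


Stationary distribution: pi_0 = p10/(p01+p10), pi_1 = p01/(p01+p10)
p01 = 0.2200, p10 = 0.3900
pi_0 = 0.6393

0.6393


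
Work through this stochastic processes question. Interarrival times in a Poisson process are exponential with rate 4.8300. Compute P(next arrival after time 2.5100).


P(X > t) = exp(-lambda * t)
= exp(-4.8300 * 2.5100)
= exp(-12.1233) = 5.4315e-06

5.4315e-06


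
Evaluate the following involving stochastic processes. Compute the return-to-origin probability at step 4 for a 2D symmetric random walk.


P = C(4,2)^2 / 4^4
= 6^2 / 256
= 36 / 256
= 0.1406

0.1406


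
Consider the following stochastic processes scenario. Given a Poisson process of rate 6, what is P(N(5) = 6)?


P(N(t)=k) = (lambda*t)^k * exp(-lambda*t) / k!
lambda*t = 30
= 30^6 * exp(-30) / 6!
= 729000000 * 9.3576e-14 / 720
= 9.4746e-08

9.4746e-08


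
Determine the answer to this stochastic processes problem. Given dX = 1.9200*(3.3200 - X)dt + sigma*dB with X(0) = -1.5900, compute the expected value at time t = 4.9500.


E[X(t)] = mu + (X(0) - mu)*exp(-theta*t)
= 3.3200 + (-1.5900 - 3.3200)*exp(-1.9200*4.9500)
= 3.3200 + -4.9100 * 7.4553e-05
= 3.3196

3.3196


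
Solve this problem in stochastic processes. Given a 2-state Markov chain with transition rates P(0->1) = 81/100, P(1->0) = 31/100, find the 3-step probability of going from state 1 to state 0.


Computing P^3 by matrix multiplication.
P = [[0.1900, 0.8100], [0.3100, 0.6900]]
After raising P to the power 3:
P^3(1,0) = 0.2773

0.2773


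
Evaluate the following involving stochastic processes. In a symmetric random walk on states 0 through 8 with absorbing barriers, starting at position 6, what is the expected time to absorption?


For symmetric RW on 0,...,N with absorbing barriers, E(i) = i*(N-i)
E(6) = 6 * 2 = 12

12


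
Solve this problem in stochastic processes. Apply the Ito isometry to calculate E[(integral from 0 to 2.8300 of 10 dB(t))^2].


By Ito isometry: E[(int f dB)^2] = int f^2 dt
= 10^2 * 2.8300
= 100 * 2.8300 = 283.0000

283.0000


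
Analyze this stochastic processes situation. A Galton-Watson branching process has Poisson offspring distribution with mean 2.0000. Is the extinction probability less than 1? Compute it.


Since mu = 2.0000 > 1, extinction prob q < 1.
Solve s = exp(mu*(s-1)) iteratively.
q = 0.2032

0.2032


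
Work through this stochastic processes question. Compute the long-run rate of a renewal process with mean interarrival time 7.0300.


Long-run renewal rate = 1/E(X)
= 1/7.0300
= 0.1422

0.1422


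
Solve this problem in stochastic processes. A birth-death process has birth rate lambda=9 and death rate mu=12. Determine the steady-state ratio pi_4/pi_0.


For birth-death process, pi_n/pi_0 = (lambda/mu)^n
= (9/12)^4
= 0.3164

0.3164


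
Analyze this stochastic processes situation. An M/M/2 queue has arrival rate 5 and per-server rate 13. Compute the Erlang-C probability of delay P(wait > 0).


a = lambda/mu = 0.3846
rho = a/c = 0.1923
Erlang-C formula applied:
C(c,a) = 0.0620

0.0620


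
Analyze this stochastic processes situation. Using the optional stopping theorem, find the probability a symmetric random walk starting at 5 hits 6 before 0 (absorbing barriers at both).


By optional stopping theorem: E(M at tau) = M(0) = 5
P(hit 6)*6 + P(hit 0)*0 = 5
P(hit 6) = (5 - 0)/(6 - 0) = 5/6 = 0.8333

0.8333


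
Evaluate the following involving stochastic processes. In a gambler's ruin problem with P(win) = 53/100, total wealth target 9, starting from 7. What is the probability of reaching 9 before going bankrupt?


Gambler's ruin formula:
r = q/p = 0.4700/0.5300 = 0.8868
P(win) = (1 - r^i)/(1 - r^N)
= (1 - 0.8868^7)/(1 - 0.8868^9)
= 0.8606

0.8606


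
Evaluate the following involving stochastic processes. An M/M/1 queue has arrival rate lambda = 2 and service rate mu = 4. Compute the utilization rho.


rho = lambda/mu
= 2/4
= 0.5000

0.5000


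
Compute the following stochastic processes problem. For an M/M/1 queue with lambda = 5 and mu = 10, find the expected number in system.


rho = 5/10 = 0.5000
L = rho/(1-rho)
= 0.5000/0.5000
= 1.0000

1.0000


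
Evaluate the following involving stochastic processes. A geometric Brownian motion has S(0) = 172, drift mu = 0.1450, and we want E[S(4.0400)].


E[S(t)] = S(0) * exp(mu * t)
= 172 * exp(0.1450 * 4.0400)
= 172 * 1.7964
= 308.9855

308.9855


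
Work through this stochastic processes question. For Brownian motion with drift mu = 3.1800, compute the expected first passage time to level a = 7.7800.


Expected first passage time = a/mu
= 7.7800/3.1800
= 2.4465

2.4465


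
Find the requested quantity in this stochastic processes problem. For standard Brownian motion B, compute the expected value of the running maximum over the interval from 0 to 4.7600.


E(max B(s)) = sqrt(2t/pi)
= sqrt(2*4.7600/pi)
= sqrt(3.0303)
= 1.7408

1.7408


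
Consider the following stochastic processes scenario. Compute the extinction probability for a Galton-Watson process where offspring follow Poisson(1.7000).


Since mu = 1.7000 > 1, extinction prob q < 1.
Solve s = exp(mu*(s-1)) iteratively.
q = 0.3088

0.3088


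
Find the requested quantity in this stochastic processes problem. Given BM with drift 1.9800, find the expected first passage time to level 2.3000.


Expected first passage time = a/mu
= 2.3000/1.9800
= 1.1616

1.1616


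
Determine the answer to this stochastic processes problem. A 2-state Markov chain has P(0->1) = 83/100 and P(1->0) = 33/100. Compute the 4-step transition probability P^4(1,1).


Computing P^4 by matrix multiplication.
P = [[0.1700, 0.8300], [0.3300, 0.6700]]
After raising P to the power 4:
P^4(1,1) = 0.7157

0.7157


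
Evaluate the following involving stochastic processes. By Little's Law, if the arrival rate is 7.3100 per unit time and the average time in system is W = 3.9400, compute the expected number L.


Little's Law: L = lambda * W
= 7.3100 * 3.9400
= 28.8014

28.8014


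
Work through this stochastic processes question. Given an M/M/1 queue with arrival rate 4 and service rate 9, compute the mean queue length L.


rho = 4/9 = 0.4444
L = rho/(1-rho)
= 0.4444/0.5556
= 0.8000

0.8000


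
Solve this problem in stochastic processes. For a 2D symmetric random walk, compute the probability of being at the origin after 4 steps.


P = C(4,2)^2 / 4^4
= 6^2 / 256
= 36 / 256
= 0.1406

0.1406


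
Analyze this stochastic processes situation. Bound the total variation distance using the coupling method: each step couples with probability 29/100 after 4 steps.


TV distance bound <= (1-delta)^n
= (1 - 0.2900)^4
= 0.7100^4
= 0.2541

0.2541


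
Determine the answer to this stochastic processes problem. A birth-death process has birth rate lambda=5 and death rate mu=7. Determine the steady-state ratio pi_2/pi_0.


For birth-death process, pi_n/pi_0 = (lambda/mu)^n
= (5/7)^2
= 0.5102

0.5102


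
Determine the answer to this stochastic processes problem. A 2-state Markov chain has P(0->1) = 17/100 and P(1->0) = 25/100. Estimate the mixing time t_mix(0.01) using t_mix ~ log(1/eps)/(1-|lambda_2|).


lambda_2 = |1 - p01 - p10| = |1 - 0.1700 - 0.2500| = 0.5800
t_mix ~ log(1/eps)/(1 - |lambda_2|)
= log(100)/(1 - 0.5800) = 4.6052/0.4200
= 10.9647

10.9647


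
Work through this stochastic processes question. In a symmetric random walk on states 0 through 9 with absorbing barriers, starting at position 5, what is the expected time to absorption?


For symmetric RW on 0,...,N with absorbing barriers, E(i) = i*(N-i)
E(5) = 5 * 4 = 20

20


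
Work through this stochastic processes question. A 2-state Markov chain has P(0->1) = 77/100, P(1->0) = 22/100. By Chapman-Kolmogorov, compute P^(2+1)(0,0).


P^3 = P^2 * P^1
Computing via matrix multiplication of the transition matrix.
Entry (0,0) of P^3 = 0.2222

0.2222


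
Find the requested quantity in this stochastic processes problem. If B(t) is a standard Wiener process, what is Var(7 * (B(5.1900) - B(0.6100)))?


Var(alpha*(B(t)-B(s))) = alpha^2 * (t-s)
= 7^2 * (5.1900 - 0.6100)
= 49 * 4.5800
= 224.4200

224.4200


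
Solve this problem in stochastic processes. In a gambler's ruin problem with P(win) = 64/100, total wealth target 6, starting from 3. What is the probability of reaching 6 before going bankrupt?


Gambler's ruin formula:
r = q/p = 0.3600/0.6400 = 0.5625
P(win) = (1 - r^i)/(1 - r^N)
= (1 - 0.5625^3)/(1 - 0.5625^6)
= 0.8489

0.8489


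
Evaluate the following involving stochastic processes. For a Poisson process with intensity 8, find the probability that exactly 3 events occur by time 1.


P(N(t)=k) = (lambda*t)^k * exp(-lambda*t) / k!
lambda*t = 8
= 8^3 * exp(-8) / 3!
= 512 * 3.3546e-04 / 6
= 0.0286

0.0286


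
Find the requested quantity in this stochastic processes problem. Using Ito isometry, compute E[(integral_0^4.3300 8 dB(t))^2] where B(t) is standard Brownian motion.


By Ito isometry: E[(int f dB)^2] = int f^2 dt
= 8^2 * 4.3300
= 64 * 4.3300 = 277.1200

277.1200


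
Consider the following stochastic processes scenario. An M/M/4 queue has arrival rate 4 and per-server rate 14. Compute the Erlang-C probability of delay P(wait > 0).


a = lambda/mu = 0.2857
rho = a/c = 0.0714
Erlang-C formula applied:
C(c,a) = 2.2471e-04

2.2471e-04
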